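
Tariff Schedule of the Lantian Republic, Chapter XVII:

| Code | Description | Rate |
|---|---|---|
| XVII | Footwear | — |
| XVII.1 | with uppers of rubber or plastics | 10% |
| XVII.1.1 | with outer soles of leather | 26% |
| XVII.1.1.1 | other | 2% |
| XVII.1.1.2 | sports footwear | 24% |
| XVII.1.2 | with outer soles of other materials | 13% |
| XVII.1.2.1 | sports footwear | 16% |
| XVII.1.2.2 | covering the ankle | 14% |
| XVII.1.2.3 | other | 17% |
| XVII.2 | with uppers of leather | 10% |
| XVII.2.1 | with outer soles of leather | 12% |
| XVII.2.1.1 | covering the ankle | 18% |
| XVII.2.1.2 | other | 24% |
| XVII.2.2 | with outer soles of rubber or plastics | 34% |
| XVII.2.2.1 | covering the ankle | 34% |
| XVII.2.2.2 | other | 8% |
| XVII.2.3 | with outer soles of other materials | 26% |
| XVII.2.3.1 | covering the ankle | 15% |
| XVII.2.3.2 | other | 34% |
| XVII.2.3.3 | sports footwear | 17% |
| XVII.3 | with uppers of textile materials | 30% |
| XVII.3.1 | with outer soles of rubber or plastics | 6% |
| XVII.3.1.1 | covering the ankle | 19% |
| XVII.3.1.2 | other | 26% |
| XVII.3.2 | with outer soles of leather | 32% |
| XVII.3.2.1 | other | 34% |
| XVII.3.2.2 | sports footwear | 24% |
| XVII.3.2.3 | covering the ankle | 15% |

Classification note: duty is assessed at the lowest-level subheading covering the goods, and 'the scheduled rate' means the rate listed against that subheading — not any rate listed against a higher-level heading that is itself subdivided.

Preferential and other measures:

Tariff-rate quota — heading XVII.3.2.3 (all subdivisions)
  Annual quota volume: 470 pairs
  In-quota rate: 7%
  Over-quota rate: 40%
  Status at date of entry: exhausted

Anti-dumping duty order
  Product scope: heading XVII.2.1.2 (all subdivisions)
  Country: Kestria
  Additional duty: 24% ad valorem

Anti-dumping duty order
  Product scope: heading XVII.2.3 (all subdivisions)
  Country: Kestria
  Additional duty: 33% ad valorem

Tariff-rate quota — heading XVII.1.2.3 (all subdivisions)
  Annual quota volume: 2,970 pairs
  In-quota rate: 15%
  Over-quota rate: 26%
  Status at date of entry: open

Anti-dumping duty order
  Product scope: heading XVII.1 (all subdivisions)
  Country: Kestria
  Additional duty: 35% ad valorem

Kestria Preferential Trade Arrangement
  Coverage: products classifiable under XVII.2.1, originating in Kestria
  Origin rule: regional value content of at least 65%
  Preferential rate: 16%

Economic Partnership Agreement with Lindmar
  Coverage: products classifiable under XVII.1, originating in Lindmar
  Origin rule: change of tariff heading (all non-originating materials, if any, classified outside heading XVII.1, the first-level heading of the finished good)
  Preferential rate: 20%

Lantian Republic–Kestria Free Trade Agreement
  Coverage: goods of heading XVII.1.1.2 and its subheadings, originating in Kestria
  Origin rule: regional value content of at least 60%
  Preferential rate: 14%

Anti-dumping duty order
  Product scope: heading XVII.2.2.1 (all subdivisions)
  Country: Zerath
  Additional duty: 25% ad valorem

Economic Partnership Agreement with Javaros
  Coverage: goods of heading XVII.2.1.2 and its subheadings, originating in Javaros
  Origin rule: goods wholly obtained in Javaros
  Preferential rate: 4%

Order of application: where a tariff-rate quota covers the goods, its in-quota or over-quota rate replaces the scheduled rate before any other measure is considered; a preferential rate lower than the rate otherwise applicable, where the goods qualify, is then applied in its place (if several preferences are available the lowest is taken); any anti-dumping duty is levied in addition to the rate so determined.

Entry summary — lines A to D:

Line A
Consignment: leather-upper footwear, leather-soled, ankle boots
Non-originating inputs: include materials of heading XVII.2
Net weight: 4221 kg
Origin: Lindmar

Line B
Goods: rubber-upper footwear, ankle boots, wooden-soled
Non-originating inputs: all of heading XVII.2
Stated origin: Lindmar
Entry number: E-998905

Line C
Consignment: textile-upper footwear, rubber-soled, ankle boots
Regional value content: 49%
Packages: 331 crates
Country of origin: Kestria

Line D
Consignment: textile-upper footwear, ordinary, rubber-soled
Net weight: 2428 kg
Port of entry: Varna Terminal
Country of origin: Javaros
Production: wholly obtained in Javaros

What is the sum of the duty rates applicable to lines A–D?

Line A: leather-upper → XVII.2; leather-soled → XVII.2.1; ankle boots → XVII.2.1.1. Scheduled 18%. Lindmar agreement on XVII.1: XVII.2.1.1 not covered. → 18%.
Line B: rubber-upper → XVII.1; wooden-soled → XVII.1.2; ankle boots → XVII.1.2.2. Scheduled 14%. Lindmar agreement on XVII.1: CTH met → 20% available; preference 20% not lower than 14% → no reduction. → 14%.
Line C: textile-upper → XVII.3; rubber-soled → XVII.3.1; ankle boots → XVII.3.1.1. Scheduled 19%. Kestria agreement on XVII.2.1: XVII.3.1.1 not covered; Kestria agreement on XVII.1.1.2: XVII.3.1.1 not covered. → 19%.
Line D: textile-upper → XVII.3; rubber-soled → XVII.3.1; ordinary → XVII.3.1.2. Scheduled 26%. Javaros agreement on XVII.2.1.2: XVII.3.1.2 not covered. → 26%.
Sum: 18% + 14% + 19% + 26% = 77%.

77%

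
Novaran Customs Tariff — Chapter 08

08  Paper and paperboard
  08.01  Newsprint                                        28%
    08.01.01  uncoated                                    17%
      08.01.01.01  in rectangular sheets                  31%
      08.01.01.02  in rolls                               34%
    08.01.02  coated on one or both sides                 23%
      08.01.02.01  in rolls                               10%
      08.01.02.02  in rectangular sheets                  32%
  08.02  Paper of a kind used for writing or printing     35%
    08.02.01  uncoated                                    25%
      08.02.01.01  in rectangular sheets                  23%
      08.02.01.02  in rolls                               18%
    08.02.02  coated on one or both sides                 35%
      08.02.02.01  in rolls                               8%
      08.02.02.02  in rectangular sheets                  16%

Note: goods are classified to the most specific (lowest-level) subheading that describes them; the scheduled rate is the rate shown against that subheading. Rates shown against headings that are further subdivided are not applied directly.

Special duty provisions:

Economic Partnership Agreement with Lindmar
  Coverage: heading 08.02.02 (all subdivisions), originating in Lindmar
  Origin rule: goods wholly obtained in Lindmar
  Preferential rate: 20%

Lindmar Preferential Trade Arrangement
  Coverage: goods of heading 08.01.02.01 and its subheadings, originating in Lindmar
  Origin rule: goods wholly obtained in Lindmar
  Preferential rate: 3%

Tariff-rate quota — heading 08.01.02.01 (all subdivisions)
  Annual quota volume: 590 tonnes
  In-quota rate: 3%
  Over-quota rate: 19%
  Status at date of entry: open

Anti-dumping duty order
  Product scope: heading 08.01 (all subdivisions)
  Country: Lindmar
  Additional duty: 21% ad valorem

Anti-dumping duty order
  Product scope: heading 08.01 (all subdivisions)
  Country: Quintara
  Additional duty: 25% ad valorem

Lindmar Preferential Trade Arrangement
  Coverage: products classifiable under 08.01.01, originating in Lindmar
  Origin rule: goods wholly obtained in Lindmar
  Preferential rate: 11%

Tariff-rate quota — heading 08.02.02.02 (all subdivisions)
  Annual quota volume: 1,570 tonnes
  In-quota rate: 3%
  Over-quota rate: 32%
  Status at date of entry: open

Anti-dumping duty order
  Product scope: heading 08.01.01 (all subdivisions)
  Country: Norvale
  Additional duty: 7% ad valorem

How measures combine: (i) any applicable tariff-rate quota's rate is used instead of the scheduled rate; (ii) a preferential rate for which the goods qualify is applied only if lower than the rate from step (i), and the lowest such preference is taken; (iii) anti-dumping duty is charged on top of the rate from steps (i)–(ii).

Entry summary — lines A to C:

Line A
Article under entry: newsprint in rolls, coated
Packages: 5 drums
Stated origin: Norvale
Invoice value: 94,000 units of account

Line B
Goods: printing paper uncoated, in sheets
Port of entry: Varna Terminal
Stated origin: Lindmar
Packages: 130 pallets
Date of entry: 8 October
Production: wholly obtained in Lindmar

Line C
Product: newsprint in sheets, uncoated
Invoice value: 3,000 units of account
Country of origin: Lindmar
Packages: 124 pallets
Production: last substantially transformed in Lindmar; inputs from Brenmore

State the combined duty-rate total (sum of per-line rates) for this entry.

78%

Line A: newsprint → 08.01; coated → 08.01.02; in rolls → 08.01.02.01. Scheduled 10%. quota on 08.01.02.01 open → in-quota 3%. → 3%.
Line B: printing paper → 08.02; uncoated → 08.02.01; in sheets → 08.02.01.01. Scheduled 23%. Lindmar agreement on 08.02.02: 08.02.01.01 not covered; Lindmar agreement on 08.01.02.01: 08.02.01.01 not covered; Lindmar agreement on 08.01.01: 08.02.01.01 not covered. → 23%.
Line C: newsprint → 08.01; uncoated → 08.01.01; in sheets → 08.01.01.01. Scheduled 31%. Lindmar agreement on 08.02.02: 08.01.01.01 not covered; Lindmar agreement on 08.01.02.01: 08.01.01.01 not covered; Lindmar agreement on 08.01.01: not wholly obtained; anti-dumping (Lindmar, 08.01): +21%; total 31% + 21% = 52%. → 52%.
Sum: 3% + 23% + 52% = 78%.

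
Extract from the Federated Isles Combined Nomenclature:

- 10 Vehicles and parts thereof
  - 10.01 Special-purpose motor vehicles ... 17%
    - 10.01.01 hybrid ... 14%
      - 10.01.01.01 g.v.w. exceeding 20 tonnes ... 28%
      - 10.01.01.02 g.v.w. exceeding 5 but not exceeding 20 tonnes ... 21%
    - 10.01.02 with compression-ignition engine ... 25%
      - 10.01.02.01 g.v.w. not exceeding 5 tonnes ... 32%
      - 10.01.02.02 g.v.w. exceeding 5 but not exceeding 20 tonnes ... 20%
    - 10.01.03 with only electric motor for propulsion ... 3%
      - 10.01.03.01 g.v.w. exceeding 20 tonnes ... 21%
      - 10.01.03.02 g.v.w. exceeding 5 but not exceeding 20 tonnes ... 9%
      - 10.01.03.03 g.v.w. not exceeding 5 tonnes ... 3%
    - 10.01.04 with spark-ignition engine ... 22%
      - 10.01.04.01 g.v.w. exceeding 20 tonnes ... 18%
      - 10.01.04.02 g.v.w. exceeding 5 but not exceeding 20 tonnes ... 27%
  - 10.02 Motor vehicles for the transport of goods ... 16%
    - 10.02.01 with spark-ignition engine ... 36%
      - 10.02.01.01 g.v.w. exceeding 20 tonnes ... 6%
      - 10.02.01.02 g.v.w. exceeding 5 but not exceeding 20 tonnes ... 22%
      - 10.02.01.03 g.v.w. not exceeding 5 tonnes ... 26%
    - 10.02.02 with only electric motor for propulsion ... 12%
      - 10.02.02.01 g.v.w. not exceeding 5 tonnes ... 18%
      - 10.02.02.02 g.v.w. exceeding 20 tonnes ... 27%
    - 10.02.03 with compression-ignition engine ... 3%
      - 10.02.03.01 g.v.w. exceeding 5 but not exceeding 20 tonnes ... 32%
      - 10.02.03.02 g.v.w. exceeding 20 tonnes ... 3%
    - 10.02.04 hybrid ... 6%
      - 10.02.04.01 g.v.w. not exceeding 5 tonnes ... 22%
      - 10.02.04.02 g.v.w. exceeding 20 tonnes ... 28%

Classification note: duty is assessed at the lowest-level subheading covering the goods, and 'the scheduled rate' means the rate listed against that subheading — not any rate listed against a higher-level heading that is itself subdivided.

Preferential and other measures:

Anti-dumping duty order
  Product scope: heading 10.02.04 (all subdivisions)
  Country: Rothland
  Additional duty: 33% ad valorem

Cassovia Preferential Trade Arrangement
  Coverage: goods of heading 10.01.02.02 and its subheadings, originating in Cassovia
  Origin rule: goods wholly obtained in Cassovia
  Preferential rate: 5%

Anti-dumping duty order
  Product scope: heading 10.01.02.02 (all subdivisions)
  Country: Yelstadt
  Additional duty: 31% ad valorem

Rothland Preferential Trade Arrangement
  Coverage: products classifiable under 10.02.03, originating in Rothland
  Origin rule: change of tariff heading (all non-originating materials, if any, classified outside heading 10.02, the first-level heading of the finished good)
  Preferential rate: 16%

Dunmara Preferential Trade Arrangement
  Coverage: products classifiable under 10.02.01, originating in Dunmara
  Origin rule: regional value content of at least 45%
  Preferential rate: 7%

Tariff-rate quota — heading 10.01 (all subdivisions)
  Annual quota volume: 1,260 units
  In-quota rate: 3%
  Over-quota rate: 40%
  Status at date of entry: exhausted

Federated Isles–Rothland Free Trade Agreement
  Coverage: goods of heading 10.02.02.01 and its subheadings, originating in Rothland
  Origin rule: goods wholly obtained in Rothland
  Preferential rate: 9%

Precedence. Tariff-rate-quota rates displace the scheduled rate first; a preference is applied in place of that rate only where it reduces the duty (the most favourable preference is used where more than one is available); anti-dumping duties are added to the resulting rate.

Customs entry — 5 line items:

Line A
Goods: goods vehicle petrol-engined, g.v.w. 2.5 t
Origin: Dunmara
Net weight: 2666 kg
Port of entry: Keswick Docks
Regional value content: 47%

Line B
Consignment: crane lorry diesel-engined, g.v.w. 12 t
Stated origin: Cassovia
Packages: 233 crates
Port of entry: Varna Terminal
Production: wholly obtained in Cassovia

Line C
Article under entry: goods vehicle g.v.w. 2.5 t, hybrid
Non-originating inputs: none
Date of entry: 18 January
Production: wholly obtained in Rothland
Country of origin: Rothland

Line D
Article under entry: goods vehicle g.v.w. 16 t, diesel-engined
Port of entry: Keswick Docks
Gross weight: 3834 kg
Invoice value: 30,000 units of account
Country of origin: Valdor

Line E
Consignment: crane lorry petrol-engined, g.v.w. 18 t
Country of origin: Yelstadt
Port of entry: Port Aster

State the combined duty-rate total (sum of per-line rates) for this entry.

139%

Line A: goods vehicle → 10.02; petrol-engined → 10.02.01; g.v.w. 2.5 t → 10.02.01.03. Scheduled 26%. Dunmara agreement on 10.02.01: RVC ≥ 45% → 7% available; preferential 7%. → 7%.
Line B: crane lorry → 10.01; diesel-engined → 10.01.02; g.v.w. 12 t → 10.01.02.02. Scheduled 20%. quota on 10.01 exhausted → over-quota 40%; Cassovia agreement on 10.01.02.02: wholly obtained → 5% available; preferential 5%. → 5%.
Line C: goods vehicle → 10.02; hybrid → 10.02.04; g.v.w. 2.5 t → 10.02.04.01. Scheduled 22%. Rothland agreement on 10.02.03: 10.02.04.01 not covered; Rothland agreement on 10.02.02.01: 10.02.04.01 not covered; anti-dumping (Rothland, 10.02.04): +33%; total 22% + 33% = 55%. → 55%.
Line D: goods vehicle → 10.02; diesel-engined → 10.02.03; g.v.w. 16 t → 10.02.03.01. Scheduled 32%. No special measure applies. → 32%.
Line E: crane lorry → 10.01; petrol-engined → 10.01.04; g.v.w. 18 t → 10.01.04.02. Scheduled 27%. quota on 10.01 exhausted → over-quota 40%. → 40%.
Sum: 7% + 5% + 55% + 32% + 40% = 139%.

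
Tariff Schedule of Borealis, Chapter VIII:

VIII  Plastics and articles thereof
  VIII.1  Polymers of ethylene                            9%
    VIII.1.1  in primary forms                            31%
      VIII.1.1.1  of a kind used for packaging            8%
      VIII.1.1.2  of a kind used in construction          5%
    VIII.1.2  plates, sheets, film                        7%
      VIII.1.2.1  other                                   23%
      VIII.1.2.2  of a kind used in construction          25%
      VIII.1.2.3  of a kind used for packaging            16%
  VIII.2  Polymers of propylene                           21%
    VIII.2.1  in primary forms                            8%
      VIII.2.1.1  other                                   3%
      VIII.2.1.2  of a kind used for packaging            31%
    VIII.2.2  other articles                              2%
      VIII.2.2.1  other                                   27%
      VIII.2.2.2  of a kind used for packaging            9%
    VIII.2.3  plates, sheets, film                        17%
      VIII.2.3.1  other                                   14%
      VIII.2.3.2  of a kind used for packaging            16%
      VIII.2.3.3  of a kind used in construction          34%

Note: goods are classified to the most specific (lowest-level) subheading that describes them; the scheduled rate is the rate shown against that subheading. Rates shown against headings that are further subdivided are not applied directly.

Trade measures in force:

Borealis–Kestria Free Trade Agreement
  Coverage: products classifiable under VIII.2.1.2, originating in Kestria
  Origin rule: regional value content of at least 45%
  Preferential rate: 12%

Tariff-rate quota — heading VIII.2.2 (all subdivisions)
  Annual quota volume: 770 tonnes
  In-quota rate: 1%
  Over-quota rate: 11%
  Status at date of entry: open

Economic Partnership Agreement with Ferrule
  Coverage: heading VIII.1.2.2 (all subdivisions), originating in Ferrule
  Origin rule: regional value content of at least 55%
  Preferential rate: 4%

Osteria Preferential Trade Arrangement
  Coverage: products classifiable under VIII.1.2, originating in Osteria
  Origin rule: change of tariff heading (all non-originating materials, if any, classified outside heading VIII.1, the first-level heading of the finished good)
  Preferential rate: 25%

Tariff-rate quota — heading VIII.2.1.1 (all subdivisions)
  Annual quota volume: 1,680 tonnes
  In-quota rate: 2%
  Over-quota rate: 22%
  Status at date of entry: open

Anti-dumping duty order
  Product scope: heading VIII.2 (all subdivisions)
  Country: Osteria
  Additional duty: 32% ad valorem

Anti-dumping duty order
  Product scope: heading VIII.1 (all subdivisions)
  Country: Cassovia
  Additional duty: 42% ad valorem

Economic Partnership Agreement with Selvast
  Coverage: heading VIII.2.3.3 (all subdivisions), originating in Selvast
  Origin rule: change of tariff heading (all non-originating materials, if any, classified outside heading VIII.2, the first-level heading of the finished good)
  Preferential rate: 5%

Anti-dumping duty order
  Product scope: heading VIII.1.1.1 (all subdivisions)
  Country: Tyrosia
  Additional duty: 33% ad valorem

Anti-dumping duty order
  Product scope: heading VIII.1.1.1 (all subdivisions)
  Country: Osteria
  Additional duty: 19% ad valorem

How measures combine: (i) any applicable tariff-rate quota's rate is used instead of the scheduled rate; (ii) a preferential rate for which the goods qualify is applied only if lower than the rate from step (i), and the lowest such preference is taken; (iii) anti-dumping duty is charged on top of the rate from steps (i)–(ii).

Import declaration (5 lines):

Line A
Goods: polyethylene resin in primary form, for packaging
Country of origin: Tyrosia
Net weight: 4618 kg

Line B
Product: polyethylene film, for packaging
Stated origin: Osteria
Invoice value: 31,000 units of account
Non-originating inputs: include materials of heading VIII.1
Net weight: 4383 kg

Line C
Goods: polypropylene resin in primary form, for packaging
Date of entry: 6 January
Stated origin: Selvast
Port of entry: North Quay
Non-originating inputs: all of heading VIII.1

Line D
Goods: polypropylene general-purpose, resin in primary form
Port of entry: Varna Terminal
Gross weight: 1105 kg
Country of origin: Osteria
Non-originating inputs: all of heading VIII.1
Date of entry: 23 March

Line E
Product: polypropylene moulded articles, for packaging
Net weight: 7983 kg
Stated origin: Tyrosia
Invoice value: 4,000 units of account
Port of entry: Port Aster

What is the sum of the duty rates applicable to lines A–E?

Line A: polyethylene → VIII.1; resin in primary form → VIII.1.1; for packaging → VIII.1.1.1. Scheduled 8%. anti-dumping (Tyrosia, VIII.1.1.1): +33%; total 8% + 33% = 41%. → 41%.
Line B: polyethylene → VIII.1; film → VIII.1.2; for packaging → VIII.1.2.3. Scheduled 16%. Osteria agreement on VIII.1.2: CTH not met. → 16%.
Line C: polypropylene → VIII.2; resin in primary form → VIII.2.1; for packaging → VIII.2.1.2. Scheduled 31%. Selvast agreement on VIII.2.3.3: VIII.2.1.2 not covered. → 31%.
Line D: polypropylene → VIII.2; resin in primary form → VIII.2.1; general-purpose → VIII.2.1.1. Scheduled 3%. quota on VIII.2.1.1 open → in-quota 2%; Osteria agreement on VIII.1.2: VIII.2.1.1 not covered; anti-dumping (Osteria, VIII.2): +32%; total 2% + 32% = 34%. → 34%.
Line E: polypropylene → VIII.2; moulded articles → VIII.2.2; for packaging → VIII.2.2.2. Scheduled 9%. quota on VIII.2.2 open → in-quota 1%. → 1%.
Sum: 41% + 16% + 31% + 34% + 1% = 123%.

123%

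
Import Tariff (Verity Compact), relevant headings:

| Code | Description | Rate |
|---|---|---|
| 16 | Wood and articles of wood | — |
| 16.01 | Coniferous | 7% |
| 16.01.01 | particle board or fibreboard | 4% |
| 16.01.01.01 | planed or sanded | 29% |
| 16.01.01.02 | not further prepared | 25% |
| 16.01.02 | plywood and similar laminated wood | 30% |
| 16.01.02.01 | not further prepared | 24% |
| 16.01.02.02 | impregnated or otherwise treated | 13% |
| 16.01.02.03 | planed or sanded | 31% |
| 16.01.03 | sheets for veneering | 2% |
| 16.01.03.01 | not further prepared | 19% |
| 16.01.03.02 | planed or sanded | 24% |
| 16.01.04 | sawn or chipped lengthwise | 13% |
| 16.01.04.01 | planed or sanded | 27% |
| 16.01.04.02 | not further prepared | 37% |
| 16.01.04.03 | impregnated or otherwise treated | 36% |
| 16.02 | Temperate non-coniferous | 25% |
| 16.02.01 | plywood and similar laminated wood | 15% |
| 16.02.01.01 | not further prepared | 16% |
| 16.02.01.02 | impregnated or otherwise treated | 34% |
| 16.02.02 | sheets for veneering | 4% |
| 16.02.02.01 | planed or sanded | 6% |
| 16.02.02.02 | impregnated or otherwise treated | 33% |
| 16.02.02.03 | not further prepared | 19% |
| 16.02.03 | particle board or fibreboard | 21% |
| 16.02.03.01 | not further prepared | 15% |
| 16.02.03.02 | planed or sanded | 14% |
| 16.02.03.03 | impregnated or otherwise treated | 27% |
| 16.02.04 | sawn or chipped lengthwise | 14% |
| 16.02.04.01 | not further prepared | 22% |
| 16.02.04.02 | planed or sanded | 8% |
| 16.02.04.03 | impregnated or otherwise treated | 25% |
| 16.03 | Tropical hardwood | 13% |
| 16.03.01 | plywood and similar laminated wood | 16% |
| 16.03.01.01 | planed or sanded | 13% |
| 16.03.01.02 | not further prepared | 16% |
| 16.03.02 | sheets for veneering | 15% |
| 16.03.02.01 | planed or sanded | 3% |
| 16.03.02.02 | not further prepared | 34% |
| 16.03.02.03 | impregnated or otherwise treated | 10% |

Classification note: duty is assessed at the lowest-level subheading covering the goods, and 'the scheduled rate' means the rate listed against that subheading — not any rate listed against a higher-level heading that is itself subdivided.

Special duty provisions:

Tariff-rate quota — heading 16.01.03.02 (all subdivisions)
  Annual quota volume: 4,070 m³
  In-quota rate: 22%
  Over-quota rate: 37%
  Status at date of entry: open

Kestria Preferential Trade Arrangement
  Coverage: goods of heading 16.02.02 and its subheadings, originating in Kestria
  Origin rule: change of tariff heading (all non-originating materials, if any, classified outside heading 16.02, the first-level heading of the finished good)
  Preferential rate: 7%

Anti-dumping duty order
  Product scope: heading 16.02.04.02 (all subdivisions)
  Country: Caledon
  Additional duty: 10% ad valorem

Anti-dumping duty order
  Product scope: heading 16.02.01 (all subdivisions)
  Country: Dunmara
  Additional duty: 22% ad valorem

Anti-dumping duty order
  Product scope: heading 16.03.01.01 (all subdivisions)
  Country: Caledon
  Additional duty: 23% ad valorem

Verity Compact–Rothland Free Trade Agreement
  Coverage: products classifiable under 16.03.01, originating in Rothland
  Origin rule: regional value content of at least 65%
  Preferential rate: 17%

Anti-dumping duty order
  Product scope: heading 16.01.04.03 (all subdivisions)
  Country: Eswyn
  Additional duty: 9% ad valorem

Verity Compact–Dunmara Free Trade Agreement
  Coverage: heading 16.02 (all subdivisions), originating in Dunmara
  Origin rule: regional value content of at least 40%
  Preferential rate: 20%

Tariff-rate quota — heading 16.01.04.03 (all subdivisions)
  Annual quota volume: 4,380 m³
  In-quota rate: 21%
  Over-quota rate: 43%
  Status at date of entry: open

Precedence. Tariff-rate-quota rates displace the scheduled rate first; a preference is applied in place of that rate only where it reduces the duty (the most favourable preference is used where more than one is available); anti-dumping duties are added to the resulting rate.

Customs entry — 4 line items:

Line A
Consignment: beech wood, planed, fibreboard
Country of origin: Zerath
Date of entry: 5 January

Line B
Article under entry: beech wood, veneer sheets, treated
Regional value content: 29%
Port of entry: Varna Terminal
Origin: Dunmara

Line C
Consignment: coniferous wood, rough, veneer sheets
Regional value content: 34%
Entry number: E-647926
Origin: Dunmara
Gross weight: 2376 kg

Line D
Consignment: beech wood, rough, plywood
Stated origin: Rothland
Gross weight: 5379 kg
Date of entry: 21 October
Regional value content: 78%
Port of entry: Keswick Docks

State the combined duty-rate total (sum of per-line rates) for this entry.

Line A: beech → 16.02; fibreboard → 16.02.03; planed → 16.02.03.02. Scheduled 14%. No special measure applies. → 14%.
Line B: beech → 16.02; veneer sheets → 16.02.02; treated → 16.02.02.02. Scheduled 33%. Dunmara agreement on 16.02: RVC < 40%. → 33%.
Line C: coniferous → 16.01; veneer sheets → 16.01.03; rough → 16.01.03.01. Scheduled 19%. Dunmara agreement on 16.02: 16.01.03.01 not covered. → 19%.
Line D: beech → 16.02; plywood → 16.02.01; rough → 16.02.01.01. Scheduled 16%. Rothland agreement on 16.03.01: 16.02.01.01 not covered. → 16%.
Sum: 14% + 33% + 19% + 16% = 82%.

82%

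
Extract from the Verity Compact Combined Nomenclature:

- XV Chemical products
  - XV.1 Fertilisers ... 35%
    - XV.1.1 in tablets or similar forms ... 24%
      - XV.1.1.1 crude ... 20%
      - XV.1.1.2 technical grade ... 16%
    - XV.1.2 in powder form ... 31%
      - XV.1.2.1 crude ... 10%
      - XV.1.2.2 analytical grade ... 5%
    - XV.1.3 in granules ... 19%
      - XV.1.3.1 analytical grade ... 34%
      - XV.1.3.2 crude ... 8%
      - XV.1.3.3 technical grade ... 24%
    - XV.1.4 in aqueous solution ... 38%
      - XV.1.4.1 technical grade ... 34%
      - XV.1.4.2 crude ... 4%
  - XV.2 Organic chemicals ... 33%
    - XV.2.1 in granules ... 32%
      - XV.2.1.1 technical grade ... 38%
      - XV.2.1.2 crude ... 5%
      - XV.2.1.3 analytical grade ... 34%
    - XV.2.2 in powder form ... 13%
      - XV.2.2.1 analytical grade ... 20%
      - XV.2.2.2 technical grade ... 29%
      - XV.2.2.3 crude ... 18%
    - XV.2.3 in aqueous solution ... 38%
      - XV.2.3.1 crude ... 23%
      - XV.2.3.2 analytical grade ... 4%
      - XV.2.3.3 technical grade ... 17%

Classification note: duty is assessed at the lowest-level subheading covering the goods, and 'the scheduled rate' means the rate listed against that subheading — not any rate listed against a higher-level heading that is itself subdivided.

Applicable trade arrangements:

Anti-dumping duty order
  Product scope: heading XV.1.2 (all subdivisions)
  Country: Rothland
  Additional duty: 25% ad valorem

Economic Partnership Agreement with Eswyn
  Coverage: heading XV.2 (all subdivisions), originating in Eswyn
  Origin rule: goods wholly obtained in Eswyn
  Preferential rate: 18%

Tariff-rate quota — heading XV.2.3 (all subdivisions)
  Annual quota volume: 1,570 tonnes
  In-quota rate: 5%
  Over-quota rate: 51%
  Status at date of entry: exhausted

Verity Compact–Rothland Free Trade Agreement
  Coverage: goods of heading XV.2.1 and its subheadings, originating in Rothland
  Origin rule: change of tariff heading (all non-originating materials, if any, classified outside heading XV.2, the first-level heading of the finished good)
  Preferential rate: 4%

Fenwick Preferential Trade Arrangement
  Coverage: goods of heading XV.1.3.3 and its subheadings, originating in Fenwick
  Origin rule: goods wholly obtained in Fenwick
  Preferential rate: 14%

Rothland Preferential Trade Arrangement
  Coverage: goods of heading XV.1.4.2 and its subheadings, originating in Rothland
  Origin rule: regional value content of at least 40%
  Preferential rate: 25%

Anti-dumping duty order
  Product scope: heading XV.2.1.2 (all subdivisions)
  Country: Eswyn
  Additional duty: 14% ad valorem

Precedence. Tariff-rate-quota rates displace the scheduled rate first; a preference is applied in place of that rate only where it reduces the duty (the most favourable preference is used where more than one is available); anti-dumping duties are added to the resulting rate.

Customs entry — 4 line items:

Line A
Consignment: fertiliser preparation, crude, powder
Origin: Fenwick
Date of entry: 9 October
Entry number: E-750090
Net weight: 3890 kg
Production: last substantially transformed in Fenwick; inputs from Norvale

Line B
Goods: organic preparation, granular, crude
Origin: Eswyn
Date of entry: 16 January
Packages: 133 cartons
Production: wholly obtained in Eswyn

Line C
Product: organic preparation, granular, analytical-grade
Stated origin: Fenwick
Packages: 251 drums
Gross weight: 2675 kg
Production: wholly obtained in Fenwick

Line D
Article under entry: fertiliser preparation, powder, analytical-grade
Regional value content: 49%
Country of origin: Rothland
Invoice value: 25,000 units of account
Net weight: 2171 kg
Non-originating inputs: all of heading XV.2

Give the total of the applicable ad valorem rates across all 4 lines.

93%

Line A: fertiliser → XV.1; powder → XV.1.2; crude → XV.1.2.1. Scheduled 10%. Fenwick agreement on XV.1.3.3: XV.1.2.1 not covered. → 10%.
Line B: organic → XV.2; granular → XV.2.1; crude → XV.2.1.2. Scheduled 5%. Eswyn agreement on XV.2: wholly obtained → 18% available; preference 18% not lower than 5% → no reduction; anti-dumping (Eswyn, XV.2.1.2): +14%; total 5% + 14% = 19%. → 19%.
Line C: organic → XV.2; granular → XV.2.1; analytical-grade → XV.2.1.3. Scheduled 34%. Fenwick agreement on XV.1.3.3: XV.2.1.3 not covered. → 34%.
Line D: fertiliser → XV.1; powder → XV.1.2; analytical-grade → XV.1.2.2. Scheduled 5%. Rothland agreement on XV.2.1: XV.1.2.2 not covered; Rothland agreement on XV.1.4.2: XV.1.2.2 not covered; anti-dumping (Rothland, XV.1.2): +25%; total 5% + 25% = 30%. → 30%.
Sum: 10% + 19% + 34% + 30% = 93%.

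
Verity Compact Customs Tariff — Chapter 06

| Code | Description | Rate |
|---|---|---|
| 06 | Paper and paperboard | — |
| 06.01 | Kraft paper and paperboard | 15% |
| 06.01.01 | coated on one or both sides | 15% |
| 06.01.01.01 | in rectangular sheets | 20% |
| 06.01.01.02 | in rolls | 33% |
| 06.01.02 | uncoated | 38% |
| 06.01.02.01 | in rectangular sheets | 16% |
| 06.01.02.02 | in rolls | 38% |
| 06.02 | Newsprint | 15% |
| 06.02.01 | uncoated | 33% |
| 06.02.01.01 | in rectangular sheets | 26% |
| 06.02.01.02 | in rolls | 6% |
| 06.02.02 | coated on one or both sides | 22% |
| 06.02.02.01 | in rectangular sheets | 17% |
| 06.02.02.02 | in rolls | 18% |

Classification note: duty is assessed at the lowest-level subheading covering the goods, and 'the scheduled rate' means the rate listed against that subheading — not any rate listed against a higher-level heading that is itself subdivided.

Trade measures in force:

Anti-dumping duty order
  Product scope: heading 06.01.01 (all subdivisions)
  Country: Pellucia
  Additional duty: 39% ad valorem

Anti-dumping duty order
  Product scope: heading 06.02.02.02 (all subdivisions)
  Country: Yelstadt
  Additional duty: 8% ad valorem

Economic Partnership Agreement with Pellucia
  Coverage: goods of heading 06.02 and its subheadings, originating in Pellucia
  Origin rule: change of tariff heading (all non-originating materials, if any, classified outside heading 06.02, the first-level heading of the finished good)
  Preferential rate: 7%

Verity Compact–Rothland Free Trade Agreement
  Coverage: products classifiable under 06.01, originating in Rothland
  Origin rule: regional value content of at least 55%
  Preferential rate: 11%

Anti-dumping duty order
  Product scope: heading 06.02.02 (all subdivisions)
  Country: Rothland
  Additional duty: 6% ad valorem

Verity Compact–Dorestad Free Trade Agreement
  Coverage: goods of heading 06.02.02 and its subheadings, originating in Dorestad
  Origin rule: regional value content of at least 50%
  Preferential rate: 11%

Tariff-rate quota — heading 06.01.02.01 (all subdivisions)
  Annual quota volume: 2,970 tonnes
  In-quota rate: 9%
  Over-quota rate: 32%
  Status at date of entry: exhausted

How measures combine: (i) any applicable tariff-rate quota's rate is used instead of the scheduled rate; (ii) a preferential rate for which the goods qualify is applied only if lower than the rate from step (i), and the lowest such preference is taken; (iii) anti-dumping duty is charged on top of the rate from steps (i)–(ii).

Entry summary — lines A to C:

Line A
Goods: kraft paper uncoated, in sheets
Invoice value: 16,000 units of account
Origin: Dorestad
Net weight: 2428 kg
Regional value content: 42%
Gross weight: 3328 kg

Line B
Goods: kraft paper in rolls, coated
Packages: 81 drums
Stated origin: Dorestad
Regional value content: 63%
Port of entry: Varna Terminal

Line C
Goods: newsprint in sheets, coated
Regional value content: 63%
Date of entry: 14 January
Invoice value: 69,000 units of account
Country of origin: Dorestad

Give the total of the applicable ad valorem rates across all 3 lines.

Line A: kraft paper → 06.01; uncoated → 06.01.02; in sheets → 06.01.02.01. Scheduled 16%. quota on 06.01.02.01 exhausted → over-quota 32%; Dorestad agreement on 06.02.02: 06.01.02.01 not covered. → 32%.
Line B: kraft paper → 06.01; coated → 06.01.01; in rolls → 06.01.01.02. Scheduled 33%. Dorestad agreement on 06.02.02: 06.01.01.02 not covered. → 33%.
Line C: newsprint → 06.02; coated → 06.02.02; in sheets → 06.02.02.01. Scheduled 17%. Dorestad agreement on 06.02.02: RVC ≥ 50% → 11% available; preferential 11%. → 11%.
Sum: 32% + 33% + 11% = 76%.

76%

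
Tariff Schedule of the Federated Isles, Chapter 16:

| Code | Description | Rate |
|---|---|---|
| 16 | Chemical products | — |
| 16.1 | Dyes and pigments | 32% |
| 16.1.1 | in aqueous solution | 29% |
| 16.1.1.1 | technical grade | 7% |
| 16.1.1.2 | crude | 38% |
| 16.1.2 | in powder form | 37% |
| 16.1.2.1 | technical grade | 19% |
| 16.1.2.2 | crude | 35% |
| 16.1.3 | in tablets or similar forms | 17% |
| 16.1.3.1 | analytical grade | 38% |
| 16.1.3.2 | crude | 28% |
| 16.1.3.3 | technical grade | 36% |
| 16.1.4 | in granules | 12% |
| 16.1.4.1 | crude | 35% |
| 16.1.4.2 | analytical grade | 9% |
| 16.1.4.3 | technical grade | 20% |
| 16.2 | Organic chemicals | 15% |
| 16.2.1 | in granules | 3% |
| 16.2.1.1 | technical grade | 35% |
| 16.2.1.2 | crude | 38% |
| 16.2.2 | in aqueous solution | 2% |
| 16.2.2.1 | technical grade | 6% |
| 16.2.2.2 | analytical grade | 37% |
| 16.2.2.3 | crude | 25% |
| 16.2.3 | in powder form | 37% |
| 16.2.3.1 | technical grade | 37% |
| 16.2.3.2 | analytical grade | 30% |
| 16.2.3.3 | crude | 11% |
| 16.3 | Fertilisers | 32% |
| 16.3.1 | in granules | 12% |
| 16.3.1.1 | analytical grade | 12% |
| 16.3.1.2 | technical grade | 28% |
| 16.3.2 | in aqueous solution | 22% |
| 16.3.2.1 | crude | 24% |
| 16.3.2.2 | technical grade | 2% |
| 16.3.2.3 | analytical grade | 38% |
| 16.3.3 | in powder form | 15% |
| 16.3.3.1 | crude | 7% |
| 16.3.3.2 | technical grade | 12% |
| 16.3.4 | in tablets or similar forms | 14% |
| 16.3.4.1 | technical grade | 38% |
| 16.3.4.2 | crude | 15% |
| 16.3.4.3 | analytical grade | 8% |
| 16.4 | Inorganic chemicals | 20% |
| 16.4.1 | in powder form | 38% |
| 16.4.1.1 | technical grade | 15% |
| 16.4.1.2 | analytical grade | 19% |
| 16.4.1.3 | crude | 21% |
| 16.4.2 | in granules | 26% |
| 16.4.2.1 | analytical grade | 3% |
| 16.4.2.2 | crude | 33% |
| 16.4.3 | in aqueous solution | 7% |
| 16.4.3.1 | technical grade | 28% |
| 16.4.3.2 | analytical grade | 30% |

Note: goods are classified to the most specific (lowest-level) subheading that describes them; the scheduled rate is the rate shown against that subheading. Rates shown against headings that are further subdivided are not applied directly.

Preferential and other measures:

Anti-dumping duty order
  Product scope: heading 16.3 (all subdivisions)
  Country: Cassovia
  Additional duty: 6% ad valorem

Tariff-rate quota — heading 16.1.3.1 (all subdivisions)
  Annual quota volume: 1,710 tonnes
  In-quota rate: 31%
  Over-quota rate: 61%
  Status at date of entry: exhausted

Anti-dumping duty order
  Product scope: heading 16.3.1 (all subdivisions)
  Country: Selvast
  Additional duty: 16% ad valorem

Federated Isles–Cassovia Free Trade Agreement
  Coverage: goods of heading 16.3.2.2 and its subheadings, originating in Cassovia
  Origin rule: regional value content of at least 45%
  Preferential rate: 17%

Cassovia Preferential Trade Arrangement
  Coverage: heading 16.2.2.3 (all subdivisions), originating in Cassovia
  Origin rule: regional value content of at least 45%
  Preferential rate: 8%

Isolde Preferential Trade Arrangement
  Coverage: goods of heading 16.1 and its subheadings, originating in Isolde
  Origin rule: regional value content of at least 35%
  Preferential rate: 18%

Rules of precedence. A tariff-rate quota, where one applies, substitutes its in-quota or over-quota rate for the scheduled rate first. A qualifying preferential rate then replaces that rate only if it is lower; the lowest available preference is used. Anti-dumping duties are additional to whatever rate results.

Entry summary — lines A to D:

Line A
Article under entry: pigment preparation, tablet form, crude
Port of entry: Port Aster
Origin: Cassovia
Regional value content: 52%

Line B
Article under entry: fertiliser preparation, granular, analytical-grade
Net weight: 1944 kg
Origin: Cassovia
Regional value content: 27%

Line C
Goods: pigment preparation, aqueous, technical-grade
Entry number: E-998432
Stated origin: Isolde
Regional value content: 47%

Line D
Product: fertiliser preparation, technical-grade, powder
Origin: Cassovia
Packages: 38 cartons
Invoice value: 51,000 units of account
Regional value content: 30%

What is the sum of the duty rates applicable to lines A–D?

71%

Line A: pigment → 16.1; tablet form → 16.1.3; crude → 16.1.3.2. Scheduled 28%. Cassovia agreement on 16.3.2.2: 16.1.3.2 not covered; Cassovia agreement on 16.2.2.3: 16.1.3.2 not covered. → 28%.
Line B: fertiliser → 16.3; granular → 16.3.1; analytical-grade → 16.3.1.1. Scheduled 12%. Cassovia agreement on 16.3.2.2: 16.3.1.1 not covered; Cassovia agreement on 16.2.2.3: 16.3.1.1 not covered; anti-dumping (Cassovia, 16.3): +6%; total 12% + 6% = 18%. → 18%.
Line C: pigment → 16.1; aqueous → 16.1.1; technical-grade → 16.1.1.1. Scheduled 7%. Isolde agreement on 16.1: RVC ≥ 35% → 18% available; preference 18% not lower than 7% → no reduction. → 7%.
Line D: fertiliser → 16.3; powder → 16.3.3; technical-grade → 16.3.3.2. Scheduled 12%. Cassovia agreement on 16.3.2.2: 16.3.3.2 not covered; Cassovia agreement on 16.2.2.3: 16.3.3.2 not covered; anti-dumping (Cassovia, 16.3): +6%; total 12% + 6% = 18%. → 18%.
Sum: 28% + 18% + 7% + 18% = 71%.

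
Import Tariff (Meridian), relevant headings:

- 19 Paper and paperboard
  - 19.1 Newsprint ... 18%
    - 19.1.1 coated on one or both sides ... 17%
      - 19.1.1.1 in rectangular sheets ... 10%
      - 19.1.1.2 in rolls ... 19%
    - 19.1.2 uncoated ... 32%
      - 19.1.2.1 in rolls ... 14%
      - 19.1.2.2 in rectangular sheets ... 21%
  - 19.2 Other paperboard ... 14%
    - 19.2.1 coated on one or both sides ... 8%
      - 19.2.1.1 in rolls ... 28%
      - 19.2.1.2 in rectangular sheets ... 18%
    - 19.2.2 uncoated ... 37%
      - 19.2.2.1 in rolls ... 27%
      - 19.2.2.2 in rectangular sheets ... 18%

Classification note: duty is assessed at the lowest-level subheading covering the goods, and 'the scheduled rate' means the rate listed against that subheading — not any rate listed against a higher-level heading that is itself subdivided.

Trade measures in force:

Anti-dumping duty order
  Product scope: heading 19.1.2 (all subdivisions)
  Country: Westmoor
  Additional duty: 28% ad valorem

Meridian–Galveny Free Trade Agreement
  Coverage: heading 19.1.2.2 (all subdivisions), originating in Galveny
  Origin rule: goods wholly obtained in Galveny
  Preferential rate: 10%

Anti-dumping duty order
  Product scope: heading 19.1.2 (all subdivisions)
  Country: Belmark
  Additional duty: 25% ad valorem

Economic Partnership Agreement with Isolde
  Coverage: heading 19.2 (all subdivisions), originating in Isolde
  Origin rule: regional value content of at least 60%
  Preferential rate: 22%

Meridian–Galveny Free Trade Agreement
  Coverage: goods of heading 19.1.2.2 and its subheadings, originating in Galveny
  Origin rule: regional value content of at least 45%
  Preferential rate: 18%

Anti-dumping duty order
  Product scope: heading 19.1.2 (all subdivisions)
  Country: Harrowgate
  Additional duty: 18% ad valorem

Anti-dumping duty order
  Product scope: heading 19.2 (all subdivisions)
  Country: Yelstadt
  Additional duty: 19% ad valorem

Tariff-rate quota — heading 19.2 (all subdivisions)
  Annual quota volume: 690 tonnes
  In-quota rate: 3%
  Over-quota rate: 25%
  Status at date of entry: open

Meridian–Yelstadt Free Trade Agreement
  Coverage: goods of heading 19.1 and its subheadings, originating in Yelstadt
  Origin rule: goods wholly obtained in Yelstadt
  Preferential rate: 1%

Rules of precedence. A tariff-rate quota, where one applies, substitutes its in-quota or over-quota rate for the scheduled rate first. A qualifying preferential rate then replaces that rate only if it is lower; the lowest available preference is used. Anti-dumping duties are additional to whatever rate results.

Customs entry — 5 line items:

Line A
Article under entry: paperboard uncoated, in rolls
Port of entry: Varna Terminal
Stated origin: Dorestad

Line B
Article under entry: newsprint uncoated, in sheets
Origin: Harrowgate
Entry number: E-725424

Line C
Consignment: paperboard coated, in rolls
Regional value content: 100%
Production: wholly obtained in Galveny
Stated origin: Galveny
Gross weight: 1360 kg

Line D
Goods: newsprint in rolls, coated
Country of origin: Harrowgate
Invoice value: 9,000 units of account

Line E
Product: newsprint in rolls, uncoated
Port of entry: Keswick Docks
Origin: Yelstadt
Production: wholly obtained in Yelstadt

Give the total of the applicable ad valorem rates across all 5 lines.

Line A: paperboard → 19.2; uncoated → 19.2.2; in rolls → 19.2.2.1. Scheduled 27%. quota on 19.2 open → in-quota 3%. → 3%.
Line B: newsprint → 19.1; uncoated → 19.1.2; in sheets → 19.1.2.2. Scheduled 21%. anti-dumping (Harrowgate, 19.1.2): +18%; total 21% + 18% = 39%. → 39%.
Line C: paperboard → 19.2; coated → 19.2.1; in rolls → 19.2.1.1. Scheduled 28%. quota on 19.2 open → in-quota 3%; Galveny agreement on 19.1.2.2: 19.2.1.1 not covered; Galveny agreement on 19.1.2.2: 19.2.1.1 not covered. → 3%.
Line D: newsprint → 19.1; coated → 19.1.1; in rolls → 19.1.1.2. Scheduled 19%. No special measure applies. → 19%.
Line E: newsprint → 19.1; uncoated → 19.1.2; in rolls → 19.1.2.1. Scheduled 14%. Yelstadt agreement on 19.1: wholly obtained → 1% available; preferential 1%. → 1%.
Sum: 3% + 39% + 3% + 19% + 1% = 65%.

65%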